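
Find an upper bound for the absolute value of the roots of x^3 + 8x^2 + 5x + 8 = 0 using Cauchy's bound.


Cauchy's bound: all roots r satisfy |r| <= 1 + max(|a_i/a_n|) for i = 0,...,n-1
where a_n is the leading coefficient.

Coefficients: [1, 8, 5, 8]
Leading coefficient a_n = 1
Ratios |a_i/a_n|: 8, 5, 8
Maximum ratio: 8
Cauchy's bound: |r| <= 1 + 8 = 9

Upper bound = 9


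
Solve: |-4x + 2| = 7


An absolute value equation |expr| = 7 gives two cases:
Case 1: -4x + 2 = 7
  -4x = 5, so x = -5/4
Case 2: -4x + 2 = -7
  -4x = -9, so x = 9/4

x = -5/4, x = 9/4


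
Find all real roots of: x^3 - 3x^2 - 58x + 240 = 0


Let p(x) = x^3 - 3x^2 - 58x + 240. By the rational root theorem (leading coefficient 1), any rational root is an integer divisor of 240: try ±1, ±2, ... in turn.
Test x = 1: value = 180 ≠ 0.
Test x = -1: value = 294 ≠ 0.
Test x = 2: value = 120 ≠ 0.
Test x = -2: value = 336 ≠ 0.
Test x = 3: value = 66 ≠ 0.
Test x = -3: value = 360 ≠ 0.
Test x = 4: value = 24 ≠ 0.
Test x = -4: value = 360 ≠ 0.
Test x = 5: value = 0 ✓, so (x - 5) is a factor.
Synthetic division by (x - 5): bring down 1; 1(5) - 3 = 2; 2(5) - 58 = -48; (-48)(5) + 240 = 0 → quotient x^2 + 2x - 48, remainder 0.
Solve the quadratic x^2 + 2x - 48 = 0: discriminant = 2^2 - 4(1)(-48) = 4 + 192 = 196.
sqrt(196) = 14, so x = (-2 ± 14)/2: x = 6 or x = -8.

x = -8, x = 5, x = 6


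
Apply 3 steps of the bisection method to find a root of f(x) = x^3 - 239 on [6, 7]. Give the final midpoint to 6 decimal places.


f(x) = x^3 - 239
f(6) = -23 < 0
f(7) = 104 > 0

Step 1: midpoint = (6.000000 + 7.000000)/2 = 6.500000
  f(6.500000) = 35.625000
  f(mid) > 0, so root is in [6.000000, 6.500000]

Step 2: midpoint = (6.000000 + 6.500000)/2 = 6.250000
  f(6.250000) = 5.140625
  f(mid) > 0, so root is in [6.000000, 6.250000]

Step 3: midpoint = (6.000000 + 6.250000)/2 = 6.125000
  f(6.125000) = -9.216797
  f(mid) < 0, so root is in [6.125000, 6.250000]

midpoint = 6.125000


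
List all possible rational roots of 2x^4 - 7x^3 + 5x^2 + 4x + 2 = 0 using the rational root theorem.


Rational root theorem: possible roots are ±p/q where:
  p divides the constant term (2): p ∈ {1, 2}
  q divides the leading coefficient (2): q ∈ {1, 2}

All possible rational roots: -2, -1, -1/2, 1/2, 1, 2

-2, -1, -1/2, 1/2, 1, 2


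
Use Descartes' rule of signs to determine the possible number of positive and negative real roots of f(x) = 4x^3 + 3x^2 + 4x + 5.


Descartes' rule of signs:

For positive roots, count sign changes in f(x) = 4x^3 + 3x^2 + 4x + 5:
Signs of coefficients: +, +, +, +
Number of sign changes: 0
Possible positive real roots: 0

For negative roots, examine f(-x) = -4x^3 + 3x^2 - 4x + 5:
Signs of coefficients: -, +, -, +
Number of sign changes: 3
Possible negative real roots: 3, 1

Positive roots: 0; Negative roots: 3 or 1


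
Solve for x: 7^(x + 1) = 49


Express both sides with the same base.
49 = 7^2
Since the bases match, equate exponents: x + 1 = 2
So x = 2 - (1) = 1

x = 1


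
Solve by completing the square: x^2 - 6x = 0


Start: x^2 - 6x + 0 = 0
Move constant: x^2 - 6x = 0
Half of -6 is -3, squared is 9
Add 9 to both sides: x^2 - 6x + 9 = 9
(x - 3)^2 = 9
x - 3 = ±3
x = 3 + 3 = 6 or x = 3 - 3 = 0

x = 0, x = 6


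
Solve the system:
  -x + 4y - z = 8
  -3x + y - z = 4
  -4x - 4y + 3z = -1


Using Cramer's rule. Expand each determinant along the first row.
D  = (-1)*[1*3 - (-1)*(-4)] - 4*[(-3)*3 - (-1)*(-4)] + (-1)*[(-3)*(-4) - 1*(-4)]
  = (-1)*(-1) - 4*(-13) + (-1)*(16) = 37
Dx = 8*[1*3 - (-1)*(-4)] - 4*[4*3 - (-1)*(-1)] + (-1)*[4*(-4) - 1*(-1)]
  = 8*(-1) - 4*(11) + (-1)*(-15) = -37
Dy = (-1)*[4*3 - (-1)*(-1)] - 8*[(-3)*3 - (-1)*(-4)] + (-1)*[(-3)*(-1) - 4*(-4)]
  = (-1)*(11) - 8*(-13) + (-1)*(19) = 74
Dz = (-1)*[1*(-1) - 4*(-4)] - 4*[(-3)*(-1) - 4*(-4)] + 8*[(-3)*(-4) - 1*(-4)]
  = (-1)*(15) - 4*(19) + 8*(16) = 37
x = Dx/D = -37/37 = -1, y = Dy/D = 74/37 = 2, z = Dz/D = 37/37 = 1
Check eq1: (-1)(-1) + (4)(2) + (-1)(1) = 8 = 8 ✓
Check eq2: (-3)(-1) + (1)(2) + (-1)(1) = 4 = 4 ✓
Check eq3: (-4)(-1) + (-4)(2) + (3)(1) = -1 = -1 ✓

x = -1, y = 2, z = 1


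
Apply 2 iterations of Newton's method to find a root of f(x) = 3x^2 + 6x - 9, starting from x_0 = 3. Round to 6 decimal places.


Newton's method: x_(n+1) = x_n - f(x_n)/f'(x_n)
f(x) = 3x^2 + 6x - 9
f'(x) = 6x + 6

Iteration 1:
  f(3.000000) = 36.000000
  f'(3.000000) = 24.000000
  x_1 = 3.000000 - (36.000000)/(24.000000) = 1.500000

Iteration 2:
  f(1.500000) = 6.750000
  f'(1.500000) = 15.000000
  x_2 = 1.500000 - (6.750000)/(15.000000) = 1.050000

x_2 = 1.050000


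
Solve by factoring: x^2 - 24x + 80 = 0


We need two numbers that multiply to 80 and add to -24.
Those numbers are -4 and -20 (since (-4) * (-20) = 80 and (-4) + (-20) = -24).
So x^2 - 24x + 80 = (x - 4)(x - 20) = 0
Setting each factor to zero: x = 4 or x = 20

x = 4, x = 20


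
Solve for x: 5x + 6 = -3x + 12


Starting with: 5x + 6 = -3x + 12
Move all x terms to left: (5 + 3)x = 12 - 6
Simplify: 8x = 6
Divide both sides by 8: x = 3/4

x = 3/4


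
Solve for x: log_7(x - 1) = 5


Convert to exponential form: x - 1 = 7^5 = 16807
x = 16807 + 1 = 16808
Check: log_7(16808 - 1) = log_7(16807) = log_7(16807) = 5 ✓

x = 16808


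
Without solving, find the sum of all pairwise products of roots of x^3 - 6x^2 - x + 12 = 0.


By Vieta's formulas for x^3 + bx^2 + cx + d = 0:
  r1 + r2 + r3 = -b/a = 6
  r1*r2 + r1*r3 + r2*r3 = c/a = -1
  r1*r2*r3 = -d/a = -12


Sum of pairwise products = -1


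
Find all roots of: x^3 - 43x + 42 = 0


Let p(x) = x^3 - 43x + 42. By the rational root theorem (leading coefficient 1), any rational root is an integer divisor of 42: try ±1, ±2, ... in turn.
Test x = 1: value = 0 ✓, so (x - 1) is a factor.
Synthetic division by (x - 1): bring down 1; 1(1) + 0 = 1; 1(1) - 43 = -42; (-42)(1) + 42 = 0 → quotient x^2 + x - 42, remainder 0.
Solve the quadratic x^2 + x - 42 = 0: discriminant = 1^2 - 4(1)(-42) = 1 + 168 = 169.
sqrt(169) = 13, so x = (-1 ± 13)/2: x = 6 or x = -7.
Collecting all roots found:

x = -7, x = 1, x = 6


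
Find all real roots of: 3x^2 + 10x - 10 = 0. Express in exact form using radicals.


Using the quadratic formula: x = (-b ± sqrt(b^2 - 4ac)) / (2a)
Here a = 3, b = 10, c = -10
Discriminant = b^2 - 4ac = 10^2 - 4(3)(-10) = 100 + 120 = 220
Since discriminant = 220 > 0, there are two real roots.
x = (-10 ± 2*sqrt(55)) / 6
Simplifying: x = (-5 ± sqrt(55)) / 3
Numerically: x ≈ 0.8054 or x ≈ -4.1387

x = (-5 + sqrt(55)) / 3 or x = (-5 - sqrt(55)) / 3


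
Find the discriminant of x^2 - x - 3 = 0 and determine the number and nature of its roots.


For ax^2 + bx + c = 0, discriminant D = b^2 - 4ac
Here a = 1, b = -1, c = -3
D = (-1)^2 - 4(1)(-3) = 1 + 12 = 13

D = 13 > 0 but not a perfect square
The equation has 2 distinct real irrational roots.

Discriminant = 13, 2 distinct real irrational roots


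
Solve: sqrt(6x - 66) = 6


Square both sides: 6x - 66 = 6^2 = 36
6x = 36 + 66 = 102
x = 17
Check: sqrt(6*17 - 66) = sqrt(36) = 6 ✓

x = 17


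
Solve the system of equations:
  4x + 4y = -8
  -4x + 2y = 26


Using Cramer's rule:
Determinant D = (4)(2) - (-4)(4) = 8 + 16 = 24
Dx = (-8)(2) - (26)(4) = -16 - 104 = -120
Dy = (4)(26) - (-4)(-8) = 104 - 32 = 72
x = Dx/D = -120/24 = -5
y = Dy/D = 72/24 = 3

x = -5, y = 3


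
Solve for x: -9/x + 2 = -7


Subtract 2 from both sides: -9/x = -9
Multiply both sides by x: -9 = -9 * x
Divide by -9: x = 1

x = 1


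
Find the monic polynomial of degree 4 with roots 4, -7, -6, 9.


A monic polynomial with roots 4, -7, -6, 9 is:
p(x) = (x - 4)(x + 7)(x + 6)(x - 9)
After multiplying by (x - 4): x - 4
After multiplying by (x + 7): x^2 + 3x - 28
After multiplying by (x + 6): x^3 + 9x^2 - 10x - 168
After multiplying by (x - 9): x^4 - 91x^2 - 78x + 1512

x^4 - 91x^2 - 78x + 1512


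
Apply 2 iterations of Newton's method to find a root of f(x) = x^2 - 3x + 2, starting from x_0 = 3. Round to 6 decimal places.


Newton's method: x_(n+1) = x_n - f(x_n)/f'(x_n)
f(x) = x^2 - 3x + 2
f'(x) = 2x - 3

Iteration 1:
  f(3.000000) = 2.000000
  f'(3.000000) = 3.000000
  x_1 = 3.000000 - (2.000000)/(3.000000) = 2.333333

Iteration 2:
  f(2.333333) = 0.444444
  f'(2.333333) = 1.666667
  x_2 = 2.333333 - (0.444444)/(1.666667) = 2.066667

x_2 = 2.066667


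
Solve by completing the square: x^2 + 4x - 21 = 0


Start: x^2 + 4x - 21 = 0
Move constant: x^2 + 4x = 21
Half of 4 is 2, squared is 4
Add 4 to both sides: x^2 + 4x + 4 = 25
(x + 2)^2 = 25
x + 2 = ±5
x = -2 + 5 = 3 or x = -2 - 5 = -7

x = -7, x = 3


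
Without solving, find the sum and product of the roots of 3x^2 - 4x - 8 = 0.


By Vieta's formulas for ax^2 + bx + c = 0:
  Sum of roots = -b/a
  Product of roots = c/a

Here a = 3, b = -4, c = -8
Sum = -(-4)/3 = 4/3
Product = -8/3 = -8/3

Sum = 4/3, Product = -8/3


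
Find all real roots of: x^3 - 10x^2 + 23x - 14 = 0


Let p(x) = x^3 - 10x^2 + 23x - 14. By the rational root theorem (leading coefficient 1), any rational root is an integer divisor of 14: try ±1, ±2, ... in turn.
Test x = 1: value = 0 ✓, so (x - 1) is a factor.
Synthetic division by (x - 1): bring down 1; 1(1) - 10 = -9; (-9)(1) + 23 = 14; 14(1) - 14 = 0 → quotient x^2 - 9x + 14, remainder 0.
Solve the quadratic x^2 - 9x + 14 = 0: discriminant = (-9)^2 - 4(1)(14) = 81 - 56 = 25.
sqrt(25) = 5, so x = (9 ± 5)/2: x = 7 or x = 2.

x = 1, x = 2, x = 7


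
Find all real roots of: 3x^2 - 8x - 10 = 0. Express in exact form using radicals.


Using the quadratic formula: x = (-b ± sqrt(b^2 - 4ac)) / (2a)
Here a = 3, b = -8, c = -10
Discriminant = b^2 - 4ac = (-8)^2 - 4(3)(-10) = 64 + 120 = 184
Since discriminant = 184 > 0, there are two real roots.
x = (8 ± 2*sqrt(46)) / 6
Simplifying: x = (4 ± sqrt(46)) / 3
Numerically: x ≈ 3.5941 or x ≈ -0.9274

x = (4 + sqrt(46)) / 3 or x = (4 - sqrt(46)) / 3


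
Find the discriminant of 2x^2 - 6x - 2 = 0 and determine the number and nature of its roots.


For ax^2 + bx + c = 0, discriminant D = b^2 - 4ac
Here a = 2, b = -6, c = -2
D = (-6)^2 - 4(2)(-2) = 36 + 16 = 52

D = 52 > 0 but not a perfect square
The equation has 2 distinct real irrational roots.

Discriminant = 52, 2 distinct real irrational roots


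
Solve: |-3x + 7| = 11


An absolute value equation |expr| = 11 gives two cases:
Case 1: -3x + 7 = 11
  -3x = 4, so x = -4/3
Case 2: -3x + 7 = -11
  -3x = -18, so x = 6

x = -4/3, x = 6


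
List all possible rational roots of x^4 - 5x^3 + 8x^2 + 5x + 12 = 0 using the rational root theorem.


Rational root theorem: possible roots are ±p/q where:
  p divides the constant term (12): p ∈ {1, 2, 3, 4, 6, 12}
  q divides the leading coefficient (1): q ∈ {1}

All possible rational roots: -12, -6, -4, -3, -2, -1, 1, 2, 3, 4, 6, 12

-12, -6, -4, -3, -2, -1, 1, 2, 3, 4, 6, 12


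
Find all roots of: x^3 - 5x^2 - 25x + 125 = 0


Let p(x) = x^3 - 5x^2 - 25x + 125. By the rational root theorem (leading coefficient 1), any rational root is an integer divisor of 125: try ±1, ±2, ... in turn.
Test x = 1: value = 96 ≠ 0.
Test x = -1: value = 144 ≠ 0.
Test x = 5: value = 0 ✓, so (x - 5) is a factor.
Synthetic division by (x - 5): bring down 1; 1(5) - 5 = 0; 0(5) - 25 = -25; (-25)(5) + 125 = 0 → quotient x^2 - 25, remainder 0.
Solve the quadratic x^2 - 25 = 0: discriminant = 0^2 - 4(1)(-25) = 0 + 100 = 100.
sqrt(100) = 10, so x = (0 ± 10)/2: x = 5 or x = -5.
Collecting all roots found:

x = -5, x = 5 (multiplicity 2)


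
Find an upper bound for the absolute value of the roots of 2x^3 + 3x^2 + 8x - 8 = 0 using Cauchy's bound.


Cauchy's bound: all roots r satisfy |r| <= 1 + max(|a_i/a_n|) for i = 0,...,n-1
where a_n is the leading coefficient.

Coefficients: [2, 3, 8, -8]
Leading coefficient a_n = 2
Ratios |a_i/a_n|: 3/2, 4, 4
Maximum ratio: 4
Cauchy's bound: |r| <= 1 + 4 = 5

Upper bound = 5


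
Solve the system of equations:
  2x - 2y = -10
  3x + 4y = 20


Using Cramer's rule:
Determinant D = (2)(4) - (3)(-2) = 8 + 6 = 14
Dx = (-10)(4) - (20)(-2) = -40 + 40 = 0
Dy = (2)(20) - (3)(-10) = 40 + 30 = 70
x = Dx/D = 0/14 = 0
y = Dy/D = 70/14 = 5

x = 0, y = 5


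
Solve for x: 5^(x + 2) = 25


Express both sides with the same base.
25 = 5^2
Since the bases match, equate exponents: x + 2 = 2
So x = 2 - (2) = 0

x = 0


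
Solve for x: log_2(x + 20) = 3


Convert to exponential form: x + 20 = 2^3 = 8
x = 8 - 20 = -12
Check: log_2(-12 + 20) = log_2(8) = log_2(8) = 3 ✓

x = -12


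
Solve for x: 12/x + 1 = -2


Subtract 1 from both sides: 12/x = -3
Multiply both sides by x: 12 = -3 * x
Divide by -3: x = -4

x = -4


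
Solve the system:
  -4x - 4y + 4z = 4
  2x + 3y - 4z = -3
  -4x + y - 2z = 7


Using Cramer's rule. Expand each determinant along the first row.
D  = (-4)*[3*(-2) - (-4)*1] - (-4)*[2*(-2) - (-4)*(-4)] + 4*[2*1 - 3*(-4)]
  = (-4)*(-2) - (-4)*(-20) + 4*(14) = -16
Dx = 4*[3*(-2) - (-4)*1] - (-4)*[(-3)*(-2) - (-4)*7] + 4*[(-3)*1 - 3*7]
  = 4*(-2) - (-4)*(34) + 4*(-24) = 32
Dy = (-4)*[(-3)*(-2) - (-4)*7] - 4*[2*(-2) - (-4)*(-4)] + 4*[2*7 - (-3)*(-4)]
  = (-4)*(34) - 4*(-20) + 4*(2) = -48
Dz = (-4)*[3*7 - (-3)*1] - (-4)*[2*7 - (-3)*(-4)] + 4*[2*1 - 3*(-4)]
  = (-4)*(24) - (-4)*(2) + 4*(14) = -32
x = Dx/D = 32/-16 = -2, y = Dy/D = -48/-16 = 3, z = Dz/D = -32/-16 = 2
Check eq1: (-4)(-2) + (-4)(3) + (4)(2) = 4 = 4 ✓
Check eq2: (2)(-2) + (3)(3) + (-4)(2) = -3 = -3 ✓
Check eq3: (-4)(-2) + (1)(3) + (-2)(2) = 7 = 7 ✓

x = -2, y = 3, z = 2


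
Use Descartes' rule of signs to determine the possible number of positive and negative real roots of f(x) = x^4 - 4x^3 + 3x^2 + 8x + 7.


Descartes' rule of signs:

For positive roots, count sign changes in f(x) = x^4 - 4x^3 + 3x^2 + 8x + 7:
Signs of coefficients: +, -, +, +, +
Number of sign changes: 2
Possible positive real roots: 2, 0

For negative roots, examine f(-x) = x^4 + 4x^3 + 3x^2 - 8x + 7:
Signs of coefficients: +, +, +, -, +
Number of sign changes: 2
Possible negative real roots: 2, 0

Positive roots: 2 or 0; Negative roots: 2 or 0


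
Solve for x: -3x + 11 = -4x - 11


Starting with: -3x + 11 = -4x - 11
Move all x terms to left: (-3 + 4)x = -11 - 11
Simplify: x = -22
Divide both sides by 1: x = -22

x = -22


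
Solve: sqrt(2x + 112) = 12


Square both sides: 2x + 112 = 12^2 = 144
2x = 144 - 112 = 32
x = 16
Check: sqrt(2*16 + 112) = sqrt(144) = 12 ✓

x = 16


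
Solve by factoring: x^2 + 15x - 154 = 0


We need two numbers that multiply to -154 and add to 15.
Those numbers are -7 and 22 (since (-7) * 22 = -154 and (-7) + 22 = 15).
So x^2 + 15x - 154 = (x - 7)(x + 22) = 0
Setting each factor to zero: x = 7 or x = -22

x = -22, x = 7


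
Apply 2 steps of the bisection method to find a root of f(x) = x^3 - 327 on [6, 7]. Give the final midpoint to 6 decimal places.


f(x) = x^3 - 327
f(6) = -111 < 0
f(7) = 16 > 0

Step 1: midpoint = (6.000000 + 7.000000)/2 = 6.500000
  f(6.500000) = -52.375000
  f(mid) < 0, so root is in [6.500000, 7.000000]

Step 2: midpoint = (6.500000 + 7.000000)/2 = 6.750000
  f(6.750000) = -19.453125
  f(mid) < 0, so root is in [6.750000, 7.000000]

midpoint = 6.750000


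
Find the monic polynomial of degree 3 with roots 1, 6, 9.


A monic polynomial with roots 1, 6, 9 is:
p(x) = (x - 1)(x - 6)(x - 9)
After multiplying by (x - 1): x - 1
After multiplying by (x - 6): x^2 - 7x + 6
After multiplying by (x - 9): x^3 - 16x^2 + 69x - 54

x^3 - 16x^2 + 69x - 54


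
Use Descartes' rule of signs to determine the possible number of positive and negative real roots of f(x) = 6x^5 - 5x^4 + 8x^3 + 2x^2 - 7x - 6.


Descartes' rule of signs:

For positive roots, count sign changes in f(x) = 6x^5 - 5x^4 + 8x^3 + 2x^2 - 7x - 6:
Signs of coefficients: +, -, +, +, -, -
Number of sign changes: 3
Possible positive real roots: 3, 1

For negative roots, examine f(-x) = -6x^5 - 5x^4 - 8x^3 + 2x^2 + 7x - 6:
Signs of coefficients: -, -, -, +, +, -
Number of sign changes: 2
Possible negative real roots: 2, 0

Positive roots: 3 or 1; Negative roots: 2 or 0


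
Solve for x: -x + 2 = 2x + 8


Starting with: -x + 2 = 2x + 8
Move all x terms to left: (-1 - 2)x = 8 - 2
Simplify: -3x = 6
Divide both sides by -3: x = -2

x = -2


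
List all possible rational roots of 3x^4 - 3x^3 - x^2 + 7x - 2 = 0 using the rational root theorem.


Rational root theorem: possible roots are ±p/q where:
  p divides the constant term (-2): p ∈ {1, 2}
  q divides the leading coefficient (3): q ∈ {1, 3}

All possible rational roots: -2, -1, -2/3, -1/3, 1/3, 2/3, 1, 2

-2, -1, -2/3, -1/3, 1/3, 2/3, 1, 2


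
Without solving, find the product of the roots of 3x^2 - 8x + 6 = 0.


By Vieta's formulas for ax^2 + bx + c = 0:
  Sum of roots = -b/a
  Product of roots = c/a

Here a = 3, b = -8, c = 6
Sum = -(-8)/3 = 8/3
Product = 6/3 = 2

Product = 2


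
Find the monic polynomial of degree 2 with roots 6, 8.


A monic polynomial with roots 6, 8 is:
p(x) = (x - 6)(x - 8)
After multiplying by (x - 6): x - 6
After multiplying by (x - 8): x^2 - 14x + 48

x^2 - 14x + 48


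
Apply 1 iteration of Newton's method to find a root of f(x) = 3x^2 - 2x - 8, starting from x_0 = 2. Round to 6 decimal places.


Newton's method: x_(n+1) = x_n - f(x_n)/f'(x_n)
f(x) = 3x^2 - 2x - 8
f'(x) = 6x - 2

Iteration 1:
  f(2.000000) = 0.000000
  f'(2.000000) = 10.000000
  x_1 = 2.000000 - (0.000000)/(10.000000) = 2.000000

x_1 = 2.000000


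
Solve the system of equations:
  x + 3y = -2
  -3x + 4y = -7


Using Cramer's rule:
Determinant D = (1)(4) - (-3)(3) = 4 + 9 = 13
Dx = (-2)(4) - (-7)(3) = -8 + 21 = 13
Dy = (1)(-7) - (-3)(-2) = -7 - 6 = -13
x = Dx/D = 13/13 = 1
y = Dy/D = -13/13 = -1

x = 1, y = -1


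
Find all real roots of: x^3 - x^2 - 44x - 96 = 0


Let p(x) = x^3 - x^2 - 44x - 96. By the rational root theorem (leading coefficient 1), any rational root is an integer divisor of 96: try ±1, ±2, ... in turn.
Test x = 1: value = -140 ≠ 0.
Test x = -1: value = -54 ≠ 0.
Test x = 2: value = -180 ≠ 0.
Test x = -2: value = -20 ≠ 0.
Test x = 3: value = -210 ≠ 0.
Test x = -3: value = 0 ✓, so (x + 3) is a factor.
Synthetic division by (x + 3): bring down 1; 1(-3) - 1 = -4; (-4)(-3) - 44 = -32; (-32)(-3) - 96 = 0 → quotient x^2 - 4x - 32, remainder 0.
Solve the quadratic x^2 - 4x - 32 = 0: discriminant = (-4)^2 - 4(1)(-32) = 16 + 128 = 144.
sqrt(144) = 12, so x = (4 ± 12)/2: x = 8 or x = -4.

x = -4, x = -3, x = 8


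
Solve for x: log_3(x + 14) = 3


Convert to exponential form: x + 14 = 3^3 = 27
x = 27 - 14 = 13
Check: log_3(13 + 14) = log_3(27) = log_3(27) = 3 ✓

x = 13


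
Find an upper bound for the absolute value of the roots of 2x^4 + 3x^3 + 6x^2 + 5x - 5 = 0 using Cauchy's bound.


Cauchy's bound: all roots r satisfy |r| <= 1 + max(|a_i/a_n|) for i = 0,...,n-1
where a_n is the leading coefficient.

Coefficients: [2, 3, 6, 5, -5]
Leading coefficient a_n = 2
Ratios |a_i/a_n|: 3/2, 3, 5/2, 5/2
Maximum ratio: 3
Cauchy's bound: |r| <= 1 + 3 = 4

Upper bound = 4


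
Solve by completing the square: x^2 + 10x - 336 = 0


Start: x^2 + 10x - 336 = 0
Move constant: x^2 + 10x = 336
Half of 10 is 5, squared is 25
Add 25 to both sides: x^2 + 10x + 25 = 361
(x + 5)^2 = 361
x + 5 = ±19
x = -5 + 19 = 14 or x = -5 - 19 = -24

x = -24, x = 14


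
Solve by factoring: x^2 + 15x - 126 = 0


We need two numbers that multiply to -126 and add to 15.
Those numbers are 21 and -6 (since 21 * (-6) = -126 and 21 + (-6) = 15).
So x^2 + 15x - 126 = (x + 21)(x - 6) = 0
Setting each factor to zero: x = -21 or x = 6

x = -21, x = 6


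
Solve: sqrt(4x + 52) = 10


Square both sides: 4x + 52 = 10^2 = 100
4x = 100 - 52 = 48
x = 12
Check: sqrt(4*12 + 52) = sqrt(100) = 10 ✓

x = 12


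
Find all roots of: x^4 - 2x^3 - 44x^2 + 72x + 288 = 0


Let p(x) = x^4 - 2x^3 - 44x^2 + 72x + 288. By the rational root theorem (leading coefficient 1), any rational root is an integer divisor of 288: try ±1, ±2, ... in turn.
Test x = 1: value = 315 ≠ 0.
Test x = -1: value = 175 ≠ 0.
Test x = 2: value = 256 ≠ 0.
Test x = -2: value = 0 ✓, so (x + 2) is a factor.
Synthetic division by (x + 2): bring down 1; 1(-2) - 2 = -4; (-4)(-2) - 44 = -36; (-36)(-2) + 72 = 144; 144(-2) + 288 = 0 → quotient x^3 - 4x^2 - 36x + 144, remainder 0.
Continue with the quotient x^3 - 4x^2 - 36x + 144 (candidates must divide 144; re-test x = -2 first in case it repeats).
Test x = -2: value = 192 ≠ 0.
Test x = 3: value = 27 ≠ 0.
Test x = -3: value = 189 ≠ 0.
Test x = 4: value = 0 ✓, so (x - 4) is a factor.
Synthetic division by (x - 4): bring down 1; 1(4) - 4 = 0; 0(4) - 36 = -36; (-36)(4) + 144 = 0 → quotient x^2 - 36, remainder 0.
Solve the quadratic x^2 - 36 = 0: discriminant = 0^2 - 4(1)(-36) = 0 + 144 = 144.
sqrt(144) = 12, so x = (0 ± 12)/2: x = 6 or x = -6.
Collecting all roots found:

x = -6, x = -2, x = 4, x = 6


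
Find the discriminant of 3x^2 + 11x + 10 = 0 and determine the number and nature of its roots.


For ax^2 + bx + c = 0, discriminant D = b^2 - 4ac
Here a = 3, b = 11, c = 10
D = (11)^2 - 4(3)(10) = 121 - 120 = 1

D = 1 > 0 and is a perfect square (sqrt = 1)
The equation has 2 distinct real rational roots.

Discriminant = 1, 2 distinct real rational roots


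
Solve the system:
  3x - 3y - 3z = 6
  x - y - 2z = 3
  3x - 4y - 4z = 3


Using Cramer's rule. Expand each determinant along the first row.
D  = 3*[(-1)*(-4) - (-2)*(-4)] - (-3)*[1*(-4) - (-2)*3] + (-3)*[1*(-4) - (-1)*3]
  = 3*(-4) - (-3)*(2) + (-3)*(-1) = -3
Dx = 6*[(-1)*(-4) - (-2)*(-4)] - (-3)*[3*(-4) - (-2)*3] + (-3)*[3*(-4) - (-1)*3]
  = 6*(-4) - (-3)*(-6) + (-3)*(-9) = -15
Dy = 3*[3*(-4) - (-2)*3] - 6*[1*(-4) - (-2)*3] + (-3)*[1*3 - 3*3]
  = 3*(-6) - 6*(2) + (-3)*(-6) = -12
Dz = 3*[(-1)*3 - 3*(-4)] - (-3)*[1*3 - 3*3] + 6*[1*(-4) - (-1)*3]
  = 3*(9) - (-3)*(-6) + 6*(-1) = 3
x = Dx/D = -15/-3 = 5, y = Dy/D = -12/-3 = 4, z = Dz/D = 3/-3 = -1
Check eq1: (3)(5) + (-3)(4) + (-3)(-1) = 6 = 6 ✓
Check eq2: (1)(5) + (-1)(4) + (-2)(-1) = 3 = 3 ✓
Check eq3: (3)(5) + (-4)(4) + (-4)(-1) = 3 = 3 ✓

x = 5, y = 4, z = -1


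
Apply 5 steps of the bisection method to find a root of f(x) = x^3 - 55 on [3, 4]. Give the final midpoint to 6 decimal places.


f(x) = x^3 - 55
f(3) = -28 < 0
f(4) = 9 > 0

Step 1: midpoint = (3.000000 + 4.000000)/2 = 3.500000
  f(3.500000) = -12.125000
  f(mid) < 0, so root is in [3.500000, 4.000000]

Step 2: midpoint = (3.500000 + 4.000000)/2 = 3.750000
  f(3.750000) = -2.265625
  f(mid) < 0, so root is in [3.750000, 4.000000]

Step 3: midpoint = (3.750000 + 4.000000)/2 = 3.875000
  f(3.875000) = 3.185547
  f(mid) > 0, so root is in [3.750000, 3.875000]

Step 4: midpoint = (3.750000 + 3.875000)/2 = 3.812500
  f(3.812500) = 0.415283
  f(mid) > 0, so root is in [3.750000, 3.812500]

Step 5: midpoint = (3.750000 + 3.812500)/2 = 3.781250
  f(3.781250) = -0.936249
  f(mid) < 0, so root is in [3.781250, 3.812500]

midpoint = 3.781250


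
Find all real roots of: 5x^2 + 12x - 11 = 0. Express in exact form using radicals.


Using the quadratic formula: x = (-b ± sqrt(b^2 - 4ac)) / (2a)
Here a = 5, b = 12, c = -11
Discriminant = b^2 - 4ac = 12^2 - 4(5)(-11) = 144 + 220 = 364
Since discriminant = 364 > 0, there are two real roots.
x = (-12 ± 2*sqrt(91)) / 10
Simplifying: x = (-6 ± sqrt(91)) / 5
Numerically: x ≈ 0.7079 or x ≈ -3.1079

x = (-6 + sqrt(91)) / 5 or x = (-6 - sqrt(91)) / 5


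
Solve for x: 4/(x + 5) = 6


Multiply both sides by (x + 5): 4 = 6(x + 5)
Distribute: 4 = 6x + 30
6x = 4 - 30 = -26
x = -13/3

x = -13/3


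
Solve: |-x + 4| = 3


An absolute value equation |expr| = 3 gives two cases:
Case 1: -x + 4 = 3
  -x = -1, so x = 1
Case 2: -x + 4 = -3
  -x = -7, so x = 7

x = 1, x = 7


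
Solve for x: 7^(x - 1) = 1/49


Express both sides with the same base.
1/49 = 7^(-2)
Since the bases match, equate exponents: x - 1 = -2
So x = -2 - (-1) = -1

x = -1


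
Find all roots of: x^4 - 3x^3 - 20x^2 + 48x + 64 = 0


Let p(x) = x^4 - 3x^3 - 20x^2 + 48x + 64. By the rational root theorem (leading coefficient 1), any rational root is an integer divisor of 64: try ±1, ±2, ... in turn.
Test x = 1: value = 90 ≠ 0.
Test x = -1: value = 0 ✓, so (x + 1) is a factor.
Synthetic division by (x + 1): bring down 1; 1(-1) - 3 = -4; (-4)(-1) - 20 = -16; (-16)(-1) + 48 = 64; 64(-1) + 64 = 0 → quotient x^3 - 4x^2 - 16x + 64, remainder 0.
Continue with the quotient x^3 - 4x^2 - 16x + 64 (candidates must divide 64; re-test x = -1 first in case it repeats).
Test x = -1: value = 75 ≠ 0.
Test x = 2: value = 24 ≠ 0.
Test x = -2: value = 72 ≠ 0.
Test x = 4: value = 0 ✓, so (x - 4) is a factor.
Synthetic division by (x - 4): bring down 1; 1(4) - 4 = 0; 0(4) - 16 = -16; (-16)(4) + 64 = 0 → quotient x^2 - 16, remainder 0.
Solve the quadratic x^2 - 16 = 0: discriminant = 0^2 - 4(1)(-16) = 0 + 64 = 64.
sqrt(64) = 8, so x = (0 ± 8)/2: x = 4 or x = -4.
Collecting all roots found:

x = -4, x = -1, x = 4 (multiplicity 2)


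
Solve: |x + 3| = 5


An absolute value equation |expr| = 5 gives two cases:
Case 1: x + 3 = 5
  x = 2, so x = 2
Case 2: x + 3 = -5
  x = -8, so x = -8

x = -8, x = 2


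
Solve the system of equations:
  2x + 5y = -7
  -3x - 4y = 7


Using Cramer's rule:
Determinant D = (2)(-4) - (-3)(5) = -8 + 15 = 7
Dx = (-7)(-4) - (7)(5) = 28 - 35 = -7
Dy = (2)(7) - (-3)(-7) = 14 - 21 = -7
x = Dx/D = -7/7 = -1
y = Dy/D = -7/7 = -1

x = -1, y = -1


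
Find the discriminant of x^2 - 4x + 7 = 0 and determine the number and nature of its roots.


For ax^2 + bx + c = 0, discriminant D = b^2 - 4ac
Here a = 1, b = -4, c = 7
D = (-4)^2 - 4(1)(7) = 16 - 28 = -12

D = -12 < 0
The equation has no real roots (2 complex conjugate roots).

Discriminant = -12, no real roots (2 complex conjugate roots)


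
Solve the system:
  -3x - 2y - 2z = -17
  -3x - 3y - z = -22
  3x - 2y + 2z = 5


Using Cramer's rule. Expand each determinant along the first row.
D  = (-3)*[(-3)*2 - (-1)*(-2)] - (-2)*[(-3)*2 - (-1)*3] + (-2)*[(-3)*(-2) - (-3)*3]
  = (-3)*(-8) - (-2)*(-3) + (-2)*(15) = -12
Dx = (-17)*[(-3)*2 - (-1)*(-2)] - (-2)*[(-22)*2 - (-1)*5] + (-2)*[(-22)*(-2) - (-3)*5]
  = (-17)*(-8) - (-2)*(-39) + (-2)*(59) = -60
Dy = (-3)*[(-22)*2 - (-1)*5] - (-17)*[(-3)*2 - (-1)*3] + (-2)*[(-3)*5 - (-22)*3]
  = (-3)*(-39) - (-17)*(-3) + (-2)*(51) = -36
Dz = (-3)*[(-3)*5 - (-22)*(-2)] - (-2)*[(-3)*5 - (-22)*3] + (-17)*[(-3)*(-2) - (-3)*3]
  = (-3)*(-59) - (-2)*(51) + (-17)*(15) = 24
x = Dx/D = -60/-12 = 5, y = Dy/D = -36/-12 = 3, z = Dz/D = 24/-12 = -2
Check eq1: (-3)(5) + (-2)(3) + (-2)(-2) = -17 = -17 ✓
Check eq2: (-3)(5) + (-3)(3) + (-1)(-2) = -22 = -22 ✓
Check eq3: (3)(5) + (-2)(3) + (2)(-2) = 5 = 5 ✓

x = 5, y = 3, z = -2


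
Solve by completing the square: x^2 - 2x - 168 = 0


Start: x^2 - 2x - 168 = 0
Move constant: x^2 - 2x = 168
Half of -2 is -1, squared is 1
Add 1 to both sides: x^2 - 2x + 1 = 169
(x - 1)^2 = 169
x - 1 = ±13
x = 1 + 13 = 14 or x = 1 - 13 = -12

x = -12, x = 14


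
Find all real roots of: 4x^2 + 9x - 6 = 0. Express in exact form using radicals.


Using the quadratic formula: x = (-b ± sqrt(b^2 - 4ac)) / (2a)
Here a = 4, b = 9, c = -6
Discriminant = b^2 - 4ac = 9^2 - 4(4)(-6) = 81 + 96 = 177
Since discriminant = 177 > 0, there are two real roots.
x = (-9 ± sqrt(177)) / 8
Numerically: x ≈ 0.5380 or x ≈ -2.7880

x = (-9 + sqrt(177)) / 8 or x = (-9 - sqrt(177)) / 8


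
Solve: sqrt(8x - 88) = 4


Square both sides: 8x - 88 = 4^2 = 16
8x = 16 + 88 = 104
x = 13
Check: sqrt(8*13 - 88) = sqrt(16) = 4 ✓

x = 13


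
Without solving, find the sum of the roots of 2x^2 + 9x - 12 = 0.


By Vieta's formulas for ax^2 + bx + c = 0:
  Sum of roots = -b/a
  Product of roots = c/a

Here a = 2, b = 9, c = -12
Sum = -(9)/2 = -9/2
Product = -12/2 = -6

Sum = -9/2


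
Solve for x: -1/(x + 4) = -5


Multiply both sides by (x + 4): -1 = -5(x + 4)
Distribute: -1 = -5x - 20
-5x = -1 + 20 = 19
x = -19/5

x = -19/5


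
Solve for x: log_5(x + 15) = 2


Convert to exponential form: x + 15 = 5^2 = 25
x = 25 - 15 = 10
Check: log_5(10 + 15) = log_5(25) = log_5(25) = 2 ✓

x = 10


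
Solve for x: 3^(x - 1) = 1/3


Express both sides with the same base.
1/3 = 3^(-1)
Since the bases match, equate exponents: x - 1 = -1
So x = -1 - (-1) = 0

x = 0


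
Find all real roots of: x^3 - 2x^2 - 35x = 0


The constant term is 0, so x = 0 is a root. Factor out x:
  x(x^2 - 2x - 35) = 0
Solve the quadratic x^2 - 2x - 35 = 0: discriminant = (-2)^2 - 4(1)(-35) = 4 + 140 = 144.
sqrt(144) = 12, so x = (2 ± 12)/2: x = 7 or x = -5.

x = -5, x = 0, x = 7


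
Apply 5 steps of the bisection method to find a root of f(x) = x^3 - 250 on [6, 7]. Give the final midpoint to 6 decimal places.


f(x) = x^3 - 250
f(6) = -34 < 0
f(7) = 93 > 0

Step 1: midpoint = (6.000000 + 7.000000)/2 = 6.500000
  f(6.500000) = 24.625000
  f(mid) > 0, so root is in [6.000000, 6.500000]

Step 2: midpoint = (6.000000 + 6.500000)/2 = 6.250000
  f(6.250000) = -5.859375
  f(mid) < 0, so root is in [6.250000, 6.500000]

Step 3: midpoint = (6.250000 + 6.500000)/2 = 6.375000
  f(6.375000) = 9.083984
  f(mid) > 0, so root is in [6.250000, 6.375000]

Step 4: midpoint = (6.250000 + 6.375000)/2 = 6.312500
  f(6.312500) = 1.538330
  f(mid) > 0, so root is in [6.250000, 6.312500]

Step 5: midpoint = (6.250000 + 6.312500)/2 = 6.281250
  f(6.281250) = -2.178925
  f(mid) < 0, so root is in [6.281250, 6.312500]

midpoint = 6.281250


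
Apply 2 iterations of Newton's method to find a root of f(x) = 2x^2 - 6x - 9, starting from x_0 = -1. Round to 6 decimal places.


Newton's method: x_(n+1) = x_n - f(x_n)/f'(x_n)
f(x) = 2x^2 - 6x - 9
f'(x) = 4x - 6

Iteration 1:
  f(-1.000000) = -1.000000
  f'(-1.000000) = -10.000000
  x_1 = -1.000000 - (-1.000000)/(-10.000000) = -1.100000

Iteration 2:
  f(-1.100000) = 0.020000
  f'(-1.100000) = -10.400000
  x_2 = -1.100000 - (0.020000)/(-10.400000) = -1.098077

x_2 = -1.098077


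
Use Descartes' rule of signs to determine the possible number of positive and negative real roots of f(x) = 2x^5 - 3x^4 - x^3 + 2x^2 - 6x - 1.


Descartes' rule of signs:

For positive roots, count sign changes in f(x) = 2x^5 - 3x^4 - x^3 + 2x^2 - 6x - 1:
Signs of coefficients: +, -, -, +, -, -
Number of sign changes: 3
Possible positive real roots: 3, 1

For negative roots, examine f(-x) = -2x^5 - 3x^4 + x^3 + 2x^2 + 6x - 1:
Signs of coefficients: -, -, +, +, +, -
Number of sign changes: 2
Possible negative real roots: 2, 0

Positive roots: 3 or 1; Negative roots: 2 or 0


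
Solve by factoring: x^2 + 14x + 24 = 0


We need two numbers that multiply to 24 and add to 14.
Those numbers are 2 and 12 (since 2 * 12 = 24 and 2 + 12 = 14).
So x^2 + 14x + 24 = (x + 2)(x + 12) = 0
Setting each factor to zero: x = -2 or x = -12

x = -12, x = -2


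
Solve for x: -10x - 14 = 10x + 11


Starting with: -10x - 14 = 10x + 11
Move all x terms to left: (-10 - 10)x = 11 + 14
Simplify: -20x = 25
Divide both sides by -20: x = -5/4

x = -5/4


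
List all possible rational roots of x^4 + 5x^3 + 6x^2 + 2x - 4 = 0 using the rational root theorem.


Rational root theorem: possible roots are ±p/q where:
  p divides the constant term (-4): p ∈ {1, 2, 4}
  q divides the leading coefficient (1): q ∈ {1}

All possible rational roots: -4, -2, -1, 1, 2, 4

-4, -2, -1, 1, 2, 4


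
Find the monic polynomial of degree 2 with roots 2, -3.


A monic polynomial with roots 2, -3 is:
p(x) = (x - 2)(x + 3)
After multiplying by (x - 2): x - 2
After multiplying by (x + 3): x^2 + x - 6

x^2 + x - 6


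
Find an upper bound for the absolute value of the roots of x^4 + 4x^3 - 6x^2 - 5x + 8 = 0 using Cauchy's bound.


Cauchy's bound: all roots r satisfy |r| <= 1 + max(|a_i/a_n|) for i = 0,...,n-1
where a_n is the leading coefficient.

Coefficients: [1, 4, -6, -5, 8]
Leading coefficient a_n = 1
Ratios |a_i/a_n|: 4, 6, 5, 8
Maximum ratio: 8
Cauchy's bound: |r| <= 1 + 8 = 9

Upper bound = 9


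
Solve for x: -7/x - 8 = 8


Subtract -8 from both sides: -7/x = 16
Multiply both sides by x: -7 = 16 * x
Divide by 16: x = -7/16

x = -7/16


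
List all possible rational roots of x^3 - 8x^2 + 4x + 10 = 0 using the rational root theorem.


Rational root theorem: possible roots are ±p/q where:
  p divides the constant term (10): p ∈ {1, 2, 5, 10}
  q divides the leading coefficient (1): q ∈ {1}

All possible rational roots: -10, -5, -2, -1, 1, 2, 5, 10

-10, -5, -2, -1, 1, 2, 5, 10


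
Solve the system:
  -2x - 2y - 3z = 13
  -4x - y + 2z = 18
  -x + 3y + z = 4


Using Cramer's rule. Expand each determinant along the first row.
D  = (-2)*[(-1)*1 - 2*3] - (-2)*[(-4)*1 - 2*(-1)] + (-3)*[(-4)*3 - (-1)*(-1)]
  = (-2)*(-7) - (-2)*(-2) + (-3)*(-13) = 49
Dx = 13*[(-1)*1 - 2*3] - (-2)*[18*1 - 2*4] + (-3)*[18*3 - (-1)*4]
  = 13*(-7) - (-2)*(10) + (-3)*(58) = -245
Dy = (-2)*[18*1 - 2*4] - 13*[(-4)*1 - 2*(-1)] + (-3)*[(-4)*4 - 18*(-1)]
  = (-2)*(10) - 13*(-2) + (-3)*(2) = 0
Dz = (-2)*[(-1)*4 - 18*3] - (-2)*[(-4)*4 - 18*(-1)] + 13*[(-4)*3 - (-1)*(-1)]
  = (-2)*(-58) - (-2)*(2) + 13*(-13) = -49
x = Dx/D = -245/49 = -5, y = Dy/D = 0/49 = 0, z = Dz/D = -49/49 = -1
Check eq1: (-2)(-5) + (-2)(0) + (-3)(-1) = 13 = 13 ✓
Check eq2: (-4)(-5) + (-1)(0) + (2)(-1) = 18 = 18 ✓
Check eq3: (-1)(-5) + (3)(0) + (1)(-1) = 4 = 4 ✓

x = -5, y = 0, z = -1


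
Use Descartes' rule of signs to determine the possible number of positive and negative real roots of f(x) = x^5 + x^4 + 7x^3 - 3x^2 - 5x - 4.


Descartes' rule of signs:

For positive roots, count sign changes in f(x) = x^5 + x^4 + 7x^3 - 3x^2 - 5x - 4:
Signs of coefficients: +, +, +, -, -, -
Number of sign changes: 1
Possible positive real roots: 1

For negative roots, examine f(-x) = -x^5 + x^4 - 7x^3 - 3x^2 + 5x - 4:
Signs of coefficients: -, +, -, -, +, -
Number of sign changes: 4
Possible negative real roots: 4, 2, 0

Positive roots: 1; Negative roots: 4 or 2 or 0


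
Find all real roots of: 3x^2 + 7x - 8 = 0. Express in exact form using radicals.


Using the quadratic formula: x = (-b ± sqrt(b^2 - 4ac)) / (2a)
Here a = 3, b = 7, c = -8
Discriminant = b^2 - 4ac = 7^2 - 4(3)(-8) = 49 + 96 = 145
Since discriminant = 145 > 0, there are two real roots.
x = (-7 ± sqrt(145)) / 6
Numerically: x ≈ 0.8403 or x ≈ -3.1736

x = (-7 + sqrt(145)) / 6 or x = (-7 - sqrt(145)) / 6


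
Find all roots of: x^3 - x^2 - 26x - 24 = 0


Let p(x) = x^3 - x^2 - 26x - 24. By the rational root theorem (leading coefficient 1), any rational root is an integer divisor of 24: try ±1, ±2, ... in turn.
Test x = 1: value = -50 ≠ 0.
Test x = -1: value = 0 ✓, so (x + 1) is a factor.
Synthetic division by (x + 1): bring down 1; 1(-1) - 1 = -2; (-2)(-1) - 26 = -24; (-24)(-1) - 24 = 0 → quotient x^2 - 2x - 24, remainder 0.
Solve the quadratic x^2 - 2x - 24 = 0: discriminant = (-2)^2 - 4(1)(-24) = 4 + 96 = 100.
sqrt(100) = 10, so x = (2 ± 10)/2: x = 6 or x = -4.
Collecting all roots found:

x = -4, x = -1, x = 6


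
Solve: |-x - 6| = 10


An absolute value equation |expr| = 10 gives two cases:
Case 1: -x - 6 = 10
  -x = 16, so x = -16
Case 2: -x - 6 = -10
  -x = -4, so x = 4

x = -16, x = 4


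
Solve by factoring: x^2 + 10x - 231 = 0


We need two numbers that multiply to -231 and add to 10.
Those numbers are -11 and 21 (since (-11) * 21 = -231 and (-11) + 21 = 10).
So x^2 + 10x - 231 = (x - 11)(x + 21) = 0
Setting each factor to zero: x = 11 or x = -21

x = -21, x = 11


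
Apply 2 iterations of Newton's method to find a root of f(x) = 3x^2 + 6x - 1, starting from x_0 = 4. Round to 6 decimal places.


Newton's method: x_(n+1) = x_n - f(x_n)/f'(x_n)
f(x) = 3x^2 + 6x - 1
f'(x) = 6x + 6

Iteration 1:
  f(4.000000) = 71.000000
  f'(4.000000) = 30.000000
  x_1 = 4.000000 - (71.000000)/(30.000000) = 1.633333

Iteration 2:
  f(1.633333) = 16.803333
  f'(1.633333) = 15.800000
  x_2 = 1.633333 - (16.803333)/(15.800000) = 0.569831

x_2 = 0.569831


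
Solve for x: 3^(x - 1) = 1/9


Express both sides with the same base.
1/9 = 3^(-2)
Since the bases match, equate exponents: x - 1 = -2
So x = -2 - (-1) = -1

x = -1


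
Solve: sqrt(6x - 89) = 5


Square both sides: 6x - 89 = 5^2 = 25
6x = 25 + 89 = 114
x = 19
Check: sqrt(6*19 - 89) = sqrt(25) = 5 ✓

x = 19


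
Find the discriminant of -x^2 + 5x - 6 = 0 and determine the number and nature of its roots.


For ax^2 + bx + c = 0, discriminant D = b^2 - 4ac
Here a = -1, b = 5, c = -6
D = (5)^2 - 4(-1)(-6) = 25 - 24 = 1

D = 1 > 0 and is a perfect square (sqrt = 1)
The equation has 2 distinct real rational roots.

Discriminant = 1, 2 distinct real rational roots


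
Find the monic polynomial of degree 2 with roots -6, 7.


A monic polynomial with roots -6, 7 is:
p(x) = (x + 6)(x - 7)
After multiplying by (x + 6): x + 6
After multiplying by (x - 7): x^2 - x - 42

x^2 - x - 42


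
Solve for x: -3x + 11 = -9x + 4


Starting with: -3x + 11 = -9x + 4
Move all x terms to left: (-3 + 9)x = 4 - 11
Simplify: 6x = -7
Divide both sides by 6: x = -7/6

x = -7/6


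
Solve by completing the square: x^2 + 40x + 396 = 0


Start: x^2 + 40x + 396 = 0
Move constant: x^2 + 40x = -396
Half of 40 is 20, squared is 400
Add 400 to both sides: x^2 + 40x + 400 = 4
(x + 20)^2 = 4
x + 20 = ±2
x = -20 + 2 = -18 or x = -20 - 2 = -22

x = -22, x = -18


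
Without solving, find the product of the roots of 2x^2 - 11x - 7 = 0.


By Vieta's formulas for ax^2 + bx + c = 0:
  Sum of roots = -b/a
  Product of roots = c/a

Here a = 2, b = -11, c = -7
Sum = -(-11)/2 = 11/2
Product = -7/2 = -7/2

Product = -7/2


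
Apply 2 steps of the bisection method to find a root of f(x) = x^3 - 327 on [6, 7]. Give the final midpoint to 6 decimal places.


f(x) = x^3 - 327
f(6) = -111 < 0
f(7) = 16 > 0

Step 1: midpoint = (6.000000 + 7.000000)/2 = 6.500000
  f(6.500000) = -52.375000
  f(mid) < 0, so root is in [6.500000, 7.000000]

Step 2: midpoint = (6.500000 + 7.000000)/2 = 6.750000
  f(6.750000) = -19.453125
  f(mid) < 0, so root is in [6.750000, 7.000000]

midpoint = 6.750000


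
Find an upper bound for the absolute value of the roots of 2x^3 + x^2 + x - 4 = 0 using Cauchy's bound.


Cauchy's bound: all roots r satisfy |r| <= 1 + max(|a_i/a_n|) for i = 0,...,n-1
where a_n is the leading coefficient.

Coefficients: [2, 1, 1, -4]
Leading coefficient a_n = 2
Ratios |a_i/a_n|: 1/2, 1/2, 2
Maximum ratio: 2
Cauchy's bound: |r| <= 1 + 2 = 3

Upper bound = 3


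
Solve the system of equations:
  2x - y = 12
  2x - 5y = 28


Using Cramer's rule:
Determinant D = (2)(-5) - (2)(-1) = -10 + 2 = -8
Dx = (12)(-5) - (28)(-1) = -60 + 28 = -32
Dy = (2)(28) - (2)(12) = 56 - 24 = 32
x = Dx/D = -32/-8 = 4
y = Dy/D = 32/-8 = -4

x = 4, y = -4


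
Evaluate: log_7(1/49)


We need the exponent such that 7^? = 1/49
7^(-2) = 1/7^2 = 1/49
Therefore log_7(1/49) = -2

-2


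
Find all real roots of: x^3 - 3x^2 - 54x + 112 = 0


Let p(x) = x^3 - 3x^2 - 54x + 112. By the rational root theorem (leading coefficient 1), any rational root is an integer divisor of 112: try ±1, ±2, ... in turn.
Test x = 1: value = 56 ≠ 0.
Test x = -1: value = 162 ≠ 0.
Test x = 2: value = 0 ✓, so (x - 2) is a factor.
Synthetic division by (x - 2): bring down 1; 1(2) - 3 = -1; (-1)(2) - 54 = -56; (-56)(2) + 112 = 0 → quotient x^2 - x - 56, remainder 0.
Solve the quadratic x^2 - x - 56 = 0: discriminant = (-1)^2 - 4(1)(-56) = 1 + 224 = 225.
sqrt(225) = 15, so x = (1 ± 15)/2: x = 8 or x = -7.

x = -7, x = 2, x = 8


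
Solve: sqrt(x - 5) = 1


Square both sides: x - 5 = 1^2 = 1
x = 1 + 5 = 6
x = 6
Check: sqrt(1*6 - 5) = sqrt(1) = 1 ✓

x = 6


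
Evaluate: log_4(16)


We need the exponent such that 4^? = 16
4^2 = 16
Therefore log_4(16) = 2

2


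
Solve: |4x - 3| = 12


An absolute value equation |expr| = 12 gives two cases:
Case 1: 4x - 3 = 12
  4x = 15, so x = 15/4
Case 2: 4x - 3 = -12
  4x = -9, so x = -9/4

x = -9/4, x = 15/4


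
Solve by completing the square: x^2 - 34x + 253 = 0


Start: x^2 - 34x + 253 = 0
Move constant: x^2 - 34x = -253
Half of -34 is -17, squared is 289
Add 289 to both sides: x^2 - 34x + 289 = 36
(x - 17)^2 = 36
x - 17 = ±6
x = 17 + 6 = 23 or x = 17 - 6 = 11

x = 11, x = 23
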